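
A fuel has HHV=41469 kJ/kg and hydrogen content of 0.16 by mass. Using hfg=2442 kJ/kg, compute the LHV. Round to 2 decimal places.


LHV = HHV - hfg * 9 * H
Water correction = 2442 * 9 * 0.16 = 3516.480 kJ/kg
LHV = 41469 - 3516.480 = 37952.52 kJ/kg


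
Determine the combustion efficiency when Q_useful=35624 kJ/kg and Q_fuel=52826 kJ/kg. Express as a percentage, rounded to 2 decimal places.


Efficiency = (Q_useful / Q_fuel) * 100
Efficiency = (35624 / 52826) * 100
Efficiency = 0.6744 * 100 = 67.44%


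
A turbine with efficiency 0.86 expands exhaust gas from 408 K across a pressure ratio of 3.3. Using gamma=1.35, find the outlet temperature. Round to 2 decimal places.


T_out = T_in * (1 - eta * (1 - PR^(-(gamma-1)/gamma)))
Exponent = -(1.35-1)/1.35 = -0.25925926
PR^exp = 3.3^(-0.25925926) = 0.73378775
Factor = 1 - 0.86*(1 - 0.73378775) = 0.77105747
T_out = 408 * 0.77105747 = 314.59 K


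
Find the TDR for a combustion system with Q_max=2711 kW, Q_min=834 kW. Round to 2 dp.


TDR = Q_max / Q_min
TDR = 2711 / 834 = 3.25


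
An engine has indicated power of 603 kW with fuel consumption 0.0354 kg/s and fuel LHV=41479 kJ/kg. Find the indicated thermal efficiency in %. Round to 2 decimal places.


eta_ith = (IP / (mf * LHV)) * 100
Denominator = 0.0354 * 41479 = 1468.3566 kW
eta_ith = (603 / 1468.3566) * 100 = 41.07%


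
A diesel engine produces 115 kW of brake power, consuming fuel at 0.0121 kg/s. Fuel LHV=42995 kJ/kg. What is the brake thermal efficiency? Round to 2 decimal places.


eta_BTE = (BP / (mf * LHV)) * 100
Denominator = 0.0121 * 42995 = 520.2395 kW
eta_BTE = (115 / 520.2395) * 100 = 22.11%


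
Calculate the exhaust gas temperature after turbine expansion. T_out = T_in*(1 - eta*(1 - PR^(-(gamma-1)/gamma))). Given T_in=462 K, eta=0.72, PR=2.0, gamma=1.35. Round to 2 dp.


T_out = T_in * (1 - eta * (1 - PR^(-(gamma-1)/gamma)))
Exponent = -(1.35-1)/1.35 = -0.25925926
PR^exp = 2.0^(-0.25925926) = 0.83551680
Factor = 1 - 0.72*(1 - 0.83551680) = 0.88157210
T_out = 462 * 0.88157210 = 407.29 K


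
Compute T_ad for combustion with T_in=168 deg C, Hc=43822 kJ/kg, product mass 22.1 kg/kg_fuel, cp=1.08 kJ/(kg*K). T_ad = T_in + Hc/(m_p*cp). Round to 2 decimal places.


T_ad = T_in + Hc / (m_p * cp)
Denominator = 22.1 * 1.08 = 23.8680
Temperature rise = 43822 / 23.8680 = 1836.01 K
T_ad = 168 + 1836.01 = 2004.01 deg C


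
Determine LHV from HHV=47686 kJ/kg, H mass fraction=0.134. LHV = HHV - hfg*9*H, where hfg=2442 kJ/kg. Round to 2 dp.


LHV = HHV - hfg * 9 * H
Water correction = 2442 * 9 * 0.134 = 2945.052 kJ/kg
LHV = 47686 - 2945.052 = 44740.95 kJ/kg


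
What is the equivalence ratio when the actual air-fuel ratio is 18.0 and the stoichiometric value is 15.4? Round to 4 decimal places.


phi = AFR_stoich / AFR_actual
phi = 15.4 / 18.0 = 0.8556


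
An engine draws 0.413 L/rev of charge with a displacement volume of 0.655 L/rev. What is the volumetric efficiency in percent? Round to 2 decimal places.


eta_v = (V_actual / V_disp) * 100
Ratio = 0.413 / 0.655 = 0.6305
eta_v = 0.6305 * 100 = 63.05%


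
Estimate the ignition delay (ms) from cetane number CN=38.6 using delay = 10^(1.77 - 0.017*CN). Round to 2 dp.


delay = 10^(1.77 - 0.017*CN)
Exponent = 1.77 - 0.017*38.6 = 1.1138
delay = 10^1.1138 = 13.00 ms


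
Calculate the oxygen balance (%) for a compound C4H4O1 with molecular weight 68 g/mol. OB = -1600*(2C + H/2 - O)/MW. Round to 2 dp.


OB = -1600 * (2C + H/2 - O) / MW
Inner = 2*4 + 4/2 - 1 = 9.00
OB = -1600 * 9.00 / 68 = -211.76%


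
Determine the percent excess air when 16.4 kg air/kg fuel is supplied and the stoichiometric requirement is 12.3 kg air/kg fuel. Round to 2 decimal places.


Excess air = actual - stoichiometric = 16.4 - 12.3 = 4.10 kg/kg fuel
Excess air % = (excess / stoich) * 100 = (4.10 / 12.3) * 100 = 33.33%


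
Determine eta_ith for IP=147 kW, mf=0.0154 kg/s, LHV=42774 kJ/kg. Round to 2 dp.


eta_ith = (IP / (mf * LHV)) * 100
Denominator = 0.0154 * 42774 = 658.7196 kW
eta_ith = (147 / 658.7196) * 100 = 22.32%


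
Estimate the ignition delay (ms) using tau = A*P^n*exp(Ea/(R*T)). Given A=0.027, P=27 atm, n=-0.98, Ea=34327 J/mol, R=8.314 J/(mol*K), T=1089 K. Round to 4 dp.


tau = A * P^n * exp(Ea/(R*T))
P^n = 27^(-0.98) = 0.03956066
Ea/(R*T) = 34327/(8.314*1089) = 3.791386
exp(Ea/(R*T)) = 44.317762
tau = 0.027 * 0.03956066 * 44.317762 = 0.0473 ms


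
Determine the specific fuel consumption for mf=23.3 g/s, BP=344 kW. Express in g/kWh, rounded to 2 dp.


SFC = (mf / BP) * 3600
Rate = 23.3 / 344 = 0.067733 g/(s*kW)
SFC = 0.067733 * 3600 = 243.84 g/kWh


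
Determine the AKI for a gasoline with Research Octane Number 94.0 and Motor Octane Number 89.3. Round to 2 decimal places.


AKI = (RON + MON) / 2
AKI = (94.0 + 89.3) / 2
AKI = 183.3 / 2 = 91.65


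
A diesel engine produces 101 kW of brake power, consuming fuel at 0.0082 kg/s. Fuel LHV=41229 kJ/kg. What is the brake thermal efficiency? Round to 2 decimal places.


eta_BTE = (BP / (mf * LHV)) * 100
Denominator = 0.0082 * 41229 = 338.0778 kW
eta_BTE = (101 / 338.0778) * 100 = 29.87%


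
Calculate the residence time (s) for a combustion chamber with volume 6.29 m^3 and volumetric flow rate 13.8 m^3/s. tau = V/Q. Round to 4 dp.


tau = V / Q_flow
tau = 6.29 / 13.8 = 0.4558 s


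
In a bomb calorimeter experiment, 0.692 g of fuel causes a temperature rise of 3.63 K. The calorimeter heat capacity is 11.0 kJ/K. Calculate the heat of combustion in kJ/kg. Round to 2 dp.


Hc = C_cal * delta_T / m_fuel
Q_released = 11.0 * 3.63 = 39.9300 kJ
m_fuel = 0.692 g = 0.692/1000 kg = 0.000692 kg
Hc = 39.9300 / 0.000692 = 57702.31 kJ/kg


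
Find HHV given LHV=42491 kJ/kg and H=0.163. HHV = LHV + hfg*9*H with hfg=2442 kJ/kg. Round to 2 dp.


HHV = LHV + hfg * 9 * H
Water addition = 2442 * 9 * 0.163 = 3582.414 kJ/kg
HHV = 42491 + 3582.414 = 46073.41 kJ/kg


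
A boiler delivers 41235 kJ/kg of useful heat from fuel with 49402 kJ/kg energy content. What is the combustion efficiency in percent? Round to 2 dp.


Efficiency = (Q_useful / Q_fuel) * 100
Efficiency = (41235 / 49402) * 100
Efficiency = 0.8347 * 100 = 83.47%


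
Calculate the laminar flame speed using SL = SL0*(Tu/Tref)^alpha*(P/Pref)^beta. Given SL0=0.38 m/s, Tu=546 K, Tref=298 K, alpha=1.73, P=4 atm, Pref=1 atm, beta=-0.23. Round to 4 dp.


SL = SL0 * (Tu/Tref)^alpha * (P/Pref)^beta
T ratio = 546/298 = 1.83221477
(T ratio)^alpha = 1.83221477^1.73 = 2.850684
(P/Pref)^beta = 4^(-0.23) = 0.726986
SL = 0.38 * 2.850684 * 0.726986 = 0.7875 m/s


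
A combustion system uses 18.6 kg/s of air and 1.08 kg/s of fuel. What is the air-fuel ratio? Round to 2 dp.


AFR = m_air / m_fuel
AFR = 18.6 / 1.08 = 17.22


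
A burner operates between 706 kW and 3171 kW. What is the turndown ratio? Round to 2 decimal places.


TDR = Q_max / Q_min
TDR = 3171 / 706 = 4.49


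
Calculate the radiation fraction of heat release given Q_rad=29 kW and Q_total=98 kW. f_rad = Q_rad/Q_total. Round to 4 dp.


f_rad = Q_rad / Q_total
f_rad = 29 / 98 = 0.2959


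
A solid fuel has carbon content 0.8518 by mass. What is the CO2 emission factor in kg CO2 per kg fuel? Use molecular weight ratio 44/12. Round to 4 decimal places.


EF = C_frac * (M_CO2 / M_C)
EF = 0.8518 * (44/12)
EF = 0.8518 * 3.666667 = 3.1233 kg_CO2/kg_fuel


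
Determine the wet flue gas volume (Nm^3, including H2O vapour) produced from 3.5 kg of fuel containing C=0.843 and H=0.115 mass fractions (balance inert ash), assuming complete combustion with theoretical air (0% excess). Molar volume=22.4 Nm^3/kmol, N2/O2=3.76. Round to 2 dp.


Per kg fuel: CO2 = (C/12 kmol)*22.4 = (0.843/12)*22.4 = 1.57360 Nm^3
Per kg fuel: H2O = (H/2 kmol)*22.4 = (0.115/2)*22.4 = 1.28800 Nm^3
O2 needed per kg fuel = C/12 + H/4 = 0.843/12 + 0.115/4 = 0.09900000 kmol
Per kg fuel: N2 = O2*3.76*22.4 = 0.09900000*3.76*22.4 = 8.33818 Nm^3
Total per kg = 1.57360 + 1.28800 + 8.33818 = 11.19978 Nm^3
Total = 11.19978 * 3.5 = 39.20 Nm^3


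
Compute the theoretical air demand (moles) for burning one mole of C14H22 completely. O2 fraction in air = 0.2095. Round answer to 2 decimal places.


Balanced combustion: C14H22 + 19.5 O2 -> 14 CO2 + 11 H2O
O2 needed = C + H/4 = 14 + 22/4 = 19.50 moles
Air moles = O2 / 0.2095 = 19.50 / 0.2095 = 93.08 moles air


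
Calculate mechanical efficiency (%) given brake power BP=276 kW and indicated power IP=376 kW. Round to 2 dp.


eta_mech = (BP / IP) * 100
Ratio = 276 / 376 = 0.7340
eta_mech = 0.7340 * 100 = 73.40%


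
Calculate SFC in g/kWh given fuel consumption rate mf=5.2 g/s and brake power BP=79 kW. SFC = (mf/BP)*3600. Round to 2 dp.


SFC = (mf / BP) * 3600
Rate = 5.2 / 79 = 0.065823 g/(s*kW)
SFC = 0.065823 * 3600 = 236.96 g/kWh


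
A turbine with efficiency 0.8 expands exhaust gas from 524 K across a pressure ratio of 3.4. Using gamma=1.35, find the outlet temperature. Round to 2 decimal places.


T_out = T_in * (1 - eta * (1 - PR^(-(gamma-1)/gamma)))
Exponent = -(1.35-1)/1.35 = -0.25925926
PR^exp = 3.4^(-0.25925926) = 0.72813041
Factor = 1 - 0.8*(1 - 0.72813041) = 0.78250433
T_out = 524 * 0.78250433 = 410.03 K


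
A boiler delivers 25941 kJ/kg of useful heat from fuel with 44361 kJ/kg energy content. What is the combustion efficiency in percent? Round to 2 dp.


Efficiency = (Q_useful / Q_fuel) * 100
Efficiency = (25941 / 44361) * 100
Efficiency = 0.5848 * 100 = 58.48%


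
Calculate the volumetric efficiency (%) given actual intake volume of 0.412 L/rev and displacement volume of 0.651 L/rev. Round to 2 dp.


eta_v = (V_actual / V_disp) * 100
Ratio = 0.412 / 0.651 = 0.6329
eta_v = 0.6329 * 100 = 63.29%


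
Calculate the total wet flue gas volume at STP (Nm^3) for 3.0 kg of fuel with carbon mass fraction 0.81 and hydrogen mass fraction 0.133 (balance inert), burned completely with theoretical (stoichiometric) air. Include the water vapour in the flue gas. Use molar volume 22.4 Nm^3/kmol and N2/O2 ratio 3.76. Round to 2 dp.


Per kg fuel: CO2 = (C/12 kmol)*22.4 = (0.81/12)*22.4 = 1.51200 Nm^3
Per kg fuel: H2O = (H/2 kmol)*22.4 = (0.133/2)*22.4 = 1.48960 Nm^3
O2 needed per kg fuel = C/12 + H/4 = 0.81/12 + 0.133/4 = 0.10075000 kmol
Per kg fuel: N2 = O2*3.76*22.4 = 0.10075000*3.76*22.4 = 8.48557 Nm^3
Total per kg = 1.51200 + 1.48960 + 8.48557 = 11.48717 Nm^3
Total = 11.48717 * 3.0 = 34.46 Nm^3


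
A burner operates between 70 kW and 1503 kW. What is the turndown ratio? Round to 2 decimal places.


TDR = Q_max / Q_min
TDR = 1503 / 70 = 21.47


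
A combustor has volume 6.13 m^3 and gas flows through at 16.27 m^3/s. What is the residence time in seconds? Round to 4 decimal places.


tau = V / Q_flow
tau = 6.13 / 16.27 = 0.3768 s


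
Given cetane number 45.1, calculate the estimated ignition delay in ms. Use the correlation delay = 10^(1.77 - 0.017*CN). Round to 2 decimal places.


delay = 10^(1.77 - 0.017*CN)
Exponent = 1.77 - 0.017*45.1 = 1.0033
delay = 10^1.0033 = 10.08 ms


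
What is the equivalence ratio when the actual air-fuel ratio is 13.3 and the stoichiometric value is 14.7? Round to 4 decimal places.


phi = AFR_stoich / AFR_actual
phi = 14.7 / 13.3 = 1.1053


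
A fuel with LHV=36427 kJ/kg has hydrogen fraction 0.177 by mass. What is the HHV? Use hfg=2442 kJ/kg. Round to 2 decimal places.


HHV = LHV + hfg * 9 * H
Water addition = 2442 * 9 * 0.177 = 3890.106 kJ/kg
HHV = 36427 + 3890.106 = 40317.11 kJ/kg


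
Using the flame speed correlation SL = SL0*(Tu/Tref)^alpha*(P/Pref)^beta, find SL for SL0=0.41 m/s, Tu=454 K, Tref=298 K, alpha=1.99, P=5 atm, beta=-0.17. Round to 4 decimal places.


SL = SL0 * (Tu/Tref)^alpha * (P/Pref)^beta
T ratio = 454/298 = 1.52348993
(T ratio)^alpha = 1.52348993^1.99 = 2.311271
(P/Pref)^beta = 5^(-0.17) = 0.760633
SL = 0.41 * 2.311271 * 0.760633 = 0.7208 m/s


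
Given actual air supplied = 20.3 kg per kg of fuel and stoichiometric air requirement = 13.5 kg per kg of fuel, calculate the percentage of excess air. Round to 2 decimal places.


Excess air = actual - stoichiometric = 20.3 - 13.5 = 6.80 kg/kg fuel
Excess air % = (excess / stoich) * 100 = (6.80 / 13.5) * 100 = 50.37%


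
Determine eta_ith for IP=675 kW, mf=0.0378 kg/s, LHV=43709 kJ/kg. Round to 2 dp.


eta_ith = (IP / (mf * LHV)) * 100
Denominator = 0.0378 * 43709 = 1652.2002 kW
eta_ith = (675 / 1652.2002) * 100 = 40.85%


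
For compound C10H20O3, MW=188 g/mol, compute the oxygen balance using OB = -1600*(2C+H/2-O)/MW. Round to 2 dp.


OB = -1600 * (2C + H/2 - O) / MW
Inner = 2*10 + 20/2 - 3 = 27.00
OB = -1600 * 27.00 / 188 = -229.79%


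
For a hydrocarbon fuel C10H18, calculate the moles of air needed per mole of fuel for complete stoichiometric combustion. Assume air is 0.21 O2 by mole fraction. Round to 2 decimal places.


Balanced combustion: C10H18 + 14.5 O2 -> 10 CO2 + 9 H2O
O2 needed = C + H/4 = 10 + 18/4 = 14.50 moles
Air moles = O2 / 0.21 = 14.50 / 0.21 = 69.05 moles air


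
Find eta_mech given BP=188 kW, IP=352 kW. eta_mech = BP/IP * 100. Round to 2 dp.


eta_mech = (BP / IP) * 100
Ratio = 188 / 352 = 0.5341
eta_mech = 0.5341 * 100 = 53.41%


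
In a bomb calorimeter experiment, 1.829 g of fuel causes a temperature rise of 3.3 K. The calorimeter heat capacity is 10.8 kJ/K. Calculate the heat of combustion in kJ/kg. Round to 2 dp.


Hc = C_cal * delta_T / m_fuel
Q_released = 10.8 * 3.3 = 35.6400 kJ
m_fuel = 1.829 g = 1.829/1000 kg = 0.001829 kg
Hc = 35.6400 / 0.001829 = 19486.06 kJ/kg


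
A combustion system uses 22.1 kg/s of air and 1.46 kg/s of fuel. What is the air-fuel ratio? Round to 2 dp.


AFR = m_air / m_fuel
AFR = 22.1 / 1.46 = 15.14


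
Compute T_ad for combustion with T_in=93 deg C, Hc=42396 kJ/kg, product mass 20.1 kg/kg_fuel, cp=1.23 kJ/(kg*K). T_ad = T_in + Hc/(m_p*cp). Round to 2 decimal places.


T_ad = T_in + Hc / (m_p * cp)
Denominator = 20.1 * 1.23 = 24.7230
Temperature rise = 42396 / 24.7230 = 1714.84 K
T_ad = 93 + 1714.84 = 1807.84 deg C


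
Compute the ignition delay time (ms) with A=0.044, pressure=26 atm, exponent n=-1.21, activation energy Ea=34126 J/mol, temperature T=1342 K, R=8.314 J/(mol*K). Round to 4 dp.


tau = A * P^n * exp(Ea/(R*T))
P^n = 26^(-1.21) = 0.01940360
Ea/(R*T) = 34126/(8.314*1342) = 3.058601
exp(Ea/(R*T)) = 21.297744
tau = 0.044 * 0.01940360 * 21.297744 = 0.0182 ms


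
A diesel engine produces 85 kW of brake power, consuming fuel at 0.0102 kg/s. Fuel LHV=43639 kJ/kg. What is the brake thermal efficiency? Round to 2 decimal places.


eta_BTE = (BP / (mf * LHV)) * 100
Denominator = 0.0102 * 43639 = 445.1178 kW
eta_BTE = (85 / 445.1178) * 100 = 19.10%


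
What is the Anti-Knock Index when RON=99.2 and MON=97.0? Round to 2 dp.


AKI = (RON + MON) / 2
AKI = (99.2 + 97.0) / 2
AKI = 196.2 / 2 = 98.10


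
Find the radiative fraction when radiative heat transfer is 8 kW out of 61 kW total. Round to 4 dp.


f_rad = Q_rad / Q_total
f_rad = 8 / 61 = 0.1311


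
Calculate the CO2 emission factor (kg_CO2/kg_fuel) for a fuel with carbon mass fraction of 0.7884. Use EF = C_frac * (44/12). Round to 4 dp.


EF = C_frac * (M_CO2 / M_C)
EF = 0.7884 * (44/12)
EF = 0.7884 * 3.666667 = 2.8908 kg_CO2/kg_fuel


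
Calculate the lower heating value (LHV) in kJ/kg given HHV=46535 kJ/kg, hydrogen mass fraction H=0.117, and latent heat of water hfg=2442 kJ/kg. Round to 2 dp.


LHV = HHV - hfg * 9 * H
Water correction = 2442 * 9 * 0.117 = 2571.426 kJ/kg
LHV = 46535 - 2571.426 = 43963.57 kJ/kg


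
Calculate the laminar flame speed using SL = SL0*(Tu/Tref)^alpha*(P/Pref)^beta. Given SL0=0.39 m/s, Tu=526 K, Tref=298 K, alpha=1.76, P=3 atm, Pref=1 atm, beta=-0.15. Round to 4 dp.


SL = SL0 * (Tu/Tref)^alpha * (P/Pref)^beta
T ratio = 526/298 = 1.76510067
(T ratio)^alpha = 1.76510067^1.76 = 2.718406
(P/Pref)^beta = 3^(-0.15) = 0.848070
SL = 0.39 * 2.718406 * 0.848070 = 0.8991 m/s


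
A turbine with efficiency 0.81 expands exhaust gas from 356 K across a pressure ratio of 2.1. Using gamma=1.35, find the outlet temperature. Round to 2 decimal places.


T_out = T_in * (1 - eta * (1 - PR^(-(gamma-1)/gamma)))
Exponent = -(1.35-1)/1.35 = -0.25925926
PR^exp = 2.1^(-0.25925926) = 0.82501466
Factor = 1 - 0.81*(1 - 0.82501466) = 0.85826187
T_out = 356 * 0.85826187 = 305.54 K


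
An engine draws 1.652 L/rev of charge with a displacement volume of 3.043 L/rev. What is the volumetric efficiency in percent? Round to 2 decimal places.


eta_v = (V_actual / V_disp) * 100
Ratio = 1.652 / 3.043 = 0.5429
eta_v = 0.5429 * 100 = 54.29%


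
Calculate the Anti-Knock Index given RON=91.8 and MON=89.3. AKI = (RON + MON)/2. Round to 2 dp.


AKI = (RON + MON) / 2
AKI = (91.8 + 89.3) / 2
AKI = 181.1 / 2 = 90.55


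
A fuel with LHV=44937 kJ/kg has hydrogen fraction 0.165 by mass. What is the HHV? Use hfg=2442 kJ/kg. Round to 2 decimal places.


HHV = LHV + hfg * 9 * H
Water addition = 2442 * 9 * 0.165 = 3626.370 kJ/kg
HHV = 44937 + 3626.370 = 48563.37 kJ/kg


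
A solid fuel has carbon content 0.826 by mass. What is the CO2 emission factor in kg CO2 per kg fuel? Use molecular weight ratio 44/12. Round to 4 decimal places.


EF = C_frac * (M_CO2 / M_C)
EF = 0.826 * (44/12)
EF = 0.826 * 3.666667 = 3.0287 kg_CO2/kg_fuel


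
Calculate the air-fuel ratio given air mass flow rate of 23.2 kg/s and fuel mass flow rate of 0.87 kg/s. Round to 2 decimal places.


AFR = m_air / m_fuel
AFR = 23.2 / 0.87 = 26.67


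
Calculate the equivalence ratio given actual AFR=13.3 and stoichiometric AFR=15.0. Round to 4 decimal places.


phi = AFR_stoich / AFR_actual
phi = 15.0 / 13.3 = 1.1278


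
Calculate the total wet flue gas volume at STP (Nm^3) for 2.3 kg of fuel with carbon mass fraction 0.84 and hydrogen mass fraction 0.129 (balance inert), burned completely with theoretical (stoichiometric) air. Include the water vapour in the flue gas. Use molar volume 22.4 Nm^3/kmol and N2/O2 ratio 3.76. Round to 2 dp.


Per kg fuel: CO2 = (C/12 kmol)*22.4 = (0.84/12)*22.4 = 1.56800 Nm^3
Per kg fuel: H2O = (H/2 kmol)*22.4 = (0.129/2)*22.4 = 1.44480 Nm^3
O2 needed per kg fuel = C/12 + H/4 = 0.84/12 + 0.129/4 = 0.10225000 kmol
Per kg fuel: N2 = O2*3.76*22.4 = 0.10225000*3.76*22.4 = 8.61190 Nm^3
Total per kg = 1.56800 + 1.44480 + 8.61190 = 11.62470 Nm^3
Total = 11.62470 * 2.3 = 26.74 Nm^3


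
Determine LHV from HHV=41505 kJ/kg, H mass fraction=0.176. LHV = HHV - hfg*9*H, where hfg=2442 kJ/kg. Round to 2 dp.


LHV = HHV - hfg * 9 * H
Water correction = 2442 * 9 * 0.176 = 3868.128 kJ/kg
LHV = 41505 - 3868.128 = 37636.87 kJ/kg


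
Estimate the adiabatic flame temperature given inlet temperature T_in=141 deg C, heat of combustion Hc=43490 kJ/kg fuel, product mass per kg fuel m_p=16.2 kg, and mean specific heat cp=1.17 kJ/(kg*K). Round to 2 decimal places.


T_ad = T_in + Hc / (m_p * cp)
Denominator = 16.2 * 1.17 = 18.9540
Temperature rise = 43490 / 18.9540 = 2294.50 K
T_ad = 141 + 2294.50 = 2435.50 deg C


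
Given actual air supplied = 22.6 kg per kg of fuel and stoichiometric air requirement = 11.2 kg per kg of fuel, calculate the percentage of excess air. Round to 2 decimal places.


Excess air = actual - stoichiometric = 22.6 - 11.2 = 11.40 kg/kg fuel
Excess air % = (excess / stoich) * 100 = (11.40 / 11.2) * 100 = 101.79%


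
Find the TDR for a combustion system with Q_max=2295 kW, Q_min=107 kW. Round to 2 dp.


TDR = Q_max / Q_min
TDR = 2295 / 107 = 21.45


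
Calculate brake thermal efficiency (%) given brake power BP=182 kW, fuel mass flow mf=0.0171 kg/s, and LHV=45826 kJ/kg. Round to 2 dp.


eta_BTE = (BP / (mf * LHV)) * 100
Denominator = 0.0171 * 45826 = 783.6246 kW
eta_BTE = (182 / 783.6246) * 100 = 23.23%


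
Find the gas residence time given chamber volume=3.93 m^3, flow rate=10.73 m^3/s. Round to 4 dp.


tau = V / Q_flow
tau = 3.93 / 10.73 = 0.3663 s


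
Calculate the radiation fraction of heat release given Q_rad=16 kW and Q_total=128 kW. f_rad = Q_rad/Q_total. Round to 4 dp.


f_rad = Q_rad / Q_total
f_rad = 16 / 128 = 0.1250


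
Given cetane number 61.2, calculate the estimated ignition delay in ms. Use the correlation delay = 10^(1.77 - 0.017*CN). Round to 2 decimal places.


delay = 10^(1.77 - 0.017*CN)
Exponent = 1.77 - 0.017*61.2 = 0.7296
delay = 10^0.7296 = 5.37 ms


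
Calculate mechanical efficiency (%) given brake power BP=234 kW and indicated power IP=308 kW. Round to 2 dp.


eta_mech = (BP / IP) * 100
Ratio = 234 / 308 = 0.7597
eta_mech = 0.7597 * 100 = 75.97%


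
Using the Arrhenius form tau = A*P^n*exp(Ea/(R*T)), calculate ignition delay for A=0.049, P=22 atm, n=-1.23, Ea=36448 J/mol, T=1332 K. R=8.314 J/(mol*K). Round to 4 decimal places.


tau = A * P^n * exp(Ea/(R*T))
P^n = 22^(-1.23) = 0.02232647
Ea/(R*T) = 36448/(8.314*1332) = 3.291239
exp(Ea/(R*T)) = 26.876150
tau = 0.049 * 0.02232647 * 26.876150 = 0.0294 ms


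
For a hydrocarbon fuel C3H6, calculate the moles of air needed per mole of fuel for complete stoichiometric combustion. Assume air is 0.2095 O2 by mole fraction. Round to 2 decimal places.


Balanced combustion: C3H6 + 4.5 O2 -> 3 CO2 + 3 H2O
O2 needed = C + H/4 = 3 + 6/4 = 4.50 moles
Air moles = O2 / 0.2095 = 4.50 / 0.2095 = 21.48 moles air


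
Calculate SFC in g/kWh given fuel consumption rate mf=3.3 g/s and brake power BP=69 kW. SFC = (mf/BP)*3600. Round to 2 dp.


SFC = (mf / BP) * 3600
Rate = 3.3 / 69 = 0.047826 g/(s*kW)
SFC = 0.047826 * 3600 = 172.17 g/kWh


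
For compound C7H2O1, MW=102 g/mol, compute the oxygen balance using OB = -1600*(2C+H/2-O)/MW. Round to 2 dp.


OB = -1600 * (2C + H/2 - O) / MW
Inner = 2*7 + 2/2 - 1 = 14.00
OB = -1600 * 14.00 / 102 = -219.61%


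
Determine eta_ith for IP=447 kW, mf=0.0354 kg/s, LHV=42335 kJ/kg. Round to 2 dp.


eta_ith = (IP / (mf * LHV)) * 100
Denominator = 0.0354 * 42335 = 1498.6590 kW
eta_ith = (447 / 1498.6590) * 100 = 29.83%


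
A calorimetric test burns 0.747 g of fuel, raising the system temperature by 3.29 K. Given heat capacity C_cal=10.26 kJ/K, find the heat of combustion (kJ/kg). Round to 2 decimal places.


Hc = C_cal * delta_T / m_fuel
Q_released = 10.26 * 3.29 = 33.7554 kJ
m_fuel = 0.747 g = 0.747/1000 kg = 0.000747 kg
Hc = 33.7554 / 0.000747 = 45187.95 kJ/kg


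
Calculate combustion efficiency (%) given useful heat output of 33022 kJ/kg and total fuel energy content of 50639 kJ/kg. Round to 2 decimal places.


Efficiency = (Q_useful / Q_fuel) * 100
Efficiency = (33022 / 50639) * 100
Efficiency = 0.6521 * 100 = 65.21%


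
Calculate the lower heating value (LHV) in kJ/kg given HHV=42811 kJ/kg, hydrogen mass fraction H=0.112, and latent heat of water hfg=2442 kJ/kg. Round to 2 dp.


LHV = HHV - hfg * 9 * H
Water correction = 2442 * 9 * 0.112 = 2461.536 kJ/kg
LHV = 42811 - 2461.536 = 40349.46 kJ/kg


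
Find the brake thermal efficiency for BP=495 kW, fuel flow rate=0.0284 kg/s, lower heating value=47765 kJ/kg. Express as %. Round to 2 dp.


eta_BTE = (BP / (mf * LHV)) * 100
Denominator = 0.0284 * 47765 = 1356.5260 kW
eta_BTE = (495 / 1356.5260) * 100 = 36.49%


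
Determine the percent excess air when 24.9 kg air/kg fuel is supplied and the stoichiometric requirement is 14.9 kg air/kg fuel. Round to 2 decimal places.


Excess air = actual - stoichiometric = 24.9 - 14.9 = 10.00 kg/kg fuel
Excess air % = (excess / stoich) * 100 = (10.00 / 14.9) * 100 = 67.11%


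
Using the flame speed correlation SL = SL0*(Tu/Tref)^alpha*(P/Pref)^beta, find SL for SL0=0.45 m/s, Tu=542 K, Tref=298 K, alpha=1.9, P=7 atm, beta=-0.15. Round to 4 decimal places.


SL = SL0 * (Tu/Tref)^alpha * (P/Pref)^beta
T ratio = 542/298 = 1.81879195
(T ratio)^alpha = 1.81879195^1.9 = 3.115930
(P/Pref)^beta = 7^(-0.15) = 0.746853
SL = 0.45 * 3.115930 * 0.746853 = 1.0472 m/s


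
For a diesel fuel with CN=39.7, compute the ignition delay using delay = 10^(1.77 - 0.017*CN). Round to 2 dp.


delay = 10^(1.77 - 0.017*CN)
Exponent = 1.77 - 0.017*39.7 = 1.0951
delay = 10^1.0951 = 12.45 ms


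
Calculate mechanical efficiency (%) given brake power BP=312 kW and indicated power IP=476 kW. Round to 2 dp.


eta_mech = (BP / IP) * 100
Ratio = 312 / 476 = 0.6555
eta_mech = 0.6555 * 100 = 65.55%


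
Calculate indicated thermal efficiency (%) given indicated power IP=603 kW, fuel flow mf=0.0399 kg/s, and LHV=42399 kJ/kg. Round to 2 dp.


eta_ith = (IP / (mf * LHV)) * 100
Denominator = 0.0399 * 42399 = 1691.7201 kW
eta_ith = (603 / 1691.7201) * 100 = 35.64%


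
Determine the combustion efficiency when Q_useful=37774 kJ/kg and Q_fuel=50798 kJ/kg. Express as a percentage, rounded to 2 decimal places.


Efficiency = (Q_useful / Q_fuel) * 100
Efficiency = (37774 / 50798) * 100
Efficiency = 0.7436 * 100 = 74.36%


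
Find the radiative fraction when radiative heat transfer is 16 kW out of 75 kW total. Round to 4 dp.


f_rad = Q_rad / Q_total
f_rad = 16 / 75 = 0.2133


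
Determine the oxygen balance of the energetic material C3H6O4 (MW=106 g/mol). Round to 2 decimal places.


OB = -1600 * (2C + H/2 - O) / MW
Inner = 2*3 + 6/2 - 4 = 5.00
OB = -1600 * 5.00 / 106 = -75.47%


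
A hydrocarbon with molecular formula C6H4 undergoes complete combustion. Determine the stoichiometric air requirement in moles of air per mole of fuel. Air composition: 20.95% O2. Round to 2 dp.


Balanced combustion: C6H4 + 7 O2 -> 6 CO2 + 2 H2O
O2 needed = C + H/4 = 6 + 4/4 = 7.00 moles
Air moles = O2 / 0.2095 = 7.00 / 0.2095 = 33.41 moles air


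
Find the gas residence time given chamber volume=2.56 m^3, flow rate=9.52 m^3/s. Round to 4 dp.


tau = V / Q_flow
tau = 2.56 / 9.52 = 0.2689 s


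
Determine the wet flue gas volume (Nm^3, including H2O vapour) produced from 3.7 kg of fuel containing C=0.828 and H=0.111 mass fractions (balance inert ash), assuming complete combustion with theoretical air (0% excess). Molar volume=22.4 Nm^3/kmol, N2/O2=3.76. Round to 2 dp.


Per kg fuel: CO2 = (C/12 kmol)*22.4 = (0.828/12)*22.4 = 1.54560 Nm^3
Per kg fuel: H2O = (H/2 kmol)*22.4 = (0.111/2)*22.4 = 1.24320 Nm^3
O2 needed per kg fuel = C/12 + H/4 = 0.828/12 + 0.111/4 = 0.09675000 kmol
Per kg fuel: N2 = O2*3.76*22.4 = 0.09675000*3.76*22.4 = 8.14867 Nm^3
Total per kg = 1.54560 + 1.24320 + 8.14867 = 10.93747 Nm^3
Total = 10.93747 * 3.7 = 40.47 Nm^3


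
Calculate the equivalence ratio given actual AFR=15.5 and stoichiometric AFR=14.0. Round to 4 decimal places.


phi = AFR_stoich / AFR_actual
phi = 14.0 / 15.5 = 0.9032


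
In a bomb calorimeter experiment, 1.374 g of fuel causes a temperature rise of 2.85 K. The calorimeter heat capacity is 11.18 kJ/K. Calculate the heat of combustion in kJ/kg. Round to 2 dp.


Hc = C_cal * delta_T / m_fuel
Q_released = 11.18 * 2.85 = 31.8630 kJ
m_fuel = 1.374 g = 1.374/1000 kg = 0.001374 kg
Hc = 31.8630 / 0.001374 = 23189.96 kJ/kg


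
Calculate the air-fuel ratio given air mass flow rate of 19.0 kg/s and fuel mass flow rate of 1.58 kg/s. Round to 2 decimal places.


AFR = m_air / m_fuel
AFR = 19.0 / 1.58 = 12.03


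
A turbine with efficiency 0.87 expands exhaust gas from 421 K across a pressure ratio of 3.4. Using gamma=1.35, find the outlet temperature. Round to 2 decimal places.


T_out = T_in * (1 - eta * (1 - PR^(-(gamma-1)/gamma)))
Exponent = -(1.35-1)/1.35 = -0.25925926
PR^exp = 3.4^(-0.25925926) = 0.72813041
Factor = 1 - 0.87*(1 - 0.72813041) = 0.76347346
T_out = 421 * 0.76347346 = 321.42 K


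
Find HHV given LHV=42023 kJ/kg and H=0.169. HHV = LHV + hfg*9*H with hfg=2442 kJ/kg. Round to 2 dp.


HHV = LHV + hfg * 9 * H
Water addition = 2442 * 9 * 0.169 = 3714.282 kJ/kg
HHV = 42023 + 3714.282 = 45737.28 kJ/kg


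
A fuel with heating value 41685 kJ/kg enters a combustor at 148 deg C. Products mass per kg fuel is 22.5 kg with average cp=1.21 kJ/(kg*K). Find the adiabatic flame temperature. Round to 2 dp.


T_ad = T_in + Hc / (m_p * cp)
Denominator = 22.5 * 1.21 = 27.2250
Temperature rise = 41685 / 27.2250 = 1531.13 K
T_ad = 148 + 1531.13 = 1679.13 deg C


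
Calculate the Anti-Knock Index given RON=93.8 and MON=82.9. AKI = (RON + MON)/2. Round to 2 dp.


AKI = (RON + MON) / 2
AKI = (93.8 + 82.9) / 2
AKI = 176.7 / 2 = 88.35


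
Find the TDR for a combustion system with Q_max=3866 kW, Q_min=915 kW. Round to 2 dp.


TDR = Q_max / Q_min
TDR = 3866 / 915 = 4.23


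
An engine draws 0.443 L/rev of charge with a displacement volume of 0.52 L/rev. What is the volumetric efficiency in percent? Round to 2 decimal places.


eta_v = (V_actual / V_disp) * 100
Ratio = 0.443 / 0.52 = 0.8519
eta_v = 0.8519 * 100 = 85.19%


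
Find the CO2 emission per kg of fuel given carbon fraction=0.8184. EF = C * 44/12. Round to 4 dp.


EF = C_frac * (M_CO2 / M_C)
EF = 0.8184 * (44/12)
EF = 0.8184 * 3.666667 = 3.0008 kg_CO2/kg_fuel


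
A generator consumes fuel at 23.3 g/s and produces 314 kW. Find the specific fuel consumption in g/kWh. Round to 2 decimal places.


SFC = (mf / BP) * 3600
Rate = 23.3 / 314 = 0.074204 g/(s*kW)
SFC = 0.074204 * 3600 = 267.13 g/kWh


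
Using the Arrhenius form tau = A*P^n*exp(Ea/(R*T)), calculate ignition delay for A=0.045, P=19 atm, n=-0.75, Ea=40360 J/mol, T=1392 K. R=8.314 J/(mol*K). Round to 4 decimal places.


tau = A * P^n * exp(Ea/(R*T))
P^n = 19^(-0.75) = 0.10988409
Ea/(R*T) = 40360/(8.314*1392) = 3.487401
exp(Ea/(R*T)) = 32.700851
tau = 0.045 * 0.10988409 * 32.700851 = 0.1617 ms


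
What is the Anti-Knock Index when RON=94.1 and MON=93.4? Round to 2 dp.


AKI = (RON + MON) / 2
AKI = (94.1 + 93.4) / 2
AKI = 187.5 / 2 = 93.75


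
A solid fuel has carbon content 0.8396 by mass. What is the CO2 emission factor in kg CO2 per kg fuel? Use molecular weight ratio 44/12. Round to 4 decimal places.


EF = C_frac * (M_CO2 / M_C)
EF = 0.8396 * (44/12)
EF = 0.8396 * 3.666667 = 3.0785 kg_CO2/kg_fuel


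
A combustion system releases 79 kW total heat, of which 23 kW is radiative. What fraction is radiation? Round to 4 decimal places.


f_rad = Q_rad / Q_total
f_rad = 23 / 79 = 0.2911


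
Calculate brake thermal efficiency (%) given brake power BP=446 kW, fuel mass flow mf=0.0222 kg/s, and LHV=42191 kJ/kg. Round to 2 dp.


eta_BTE = (BP / (mf * LHV)) * 100
Denominator = 0.0222 * 42191 = 936.6402 kW
eta_BTE = (446 / 936.6402) * 100 = 47.62%


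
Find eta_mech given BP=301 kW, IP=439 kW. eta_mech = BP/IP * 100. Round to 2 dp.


eta_mech = (BP / IP) * 100
Ratio = 301 / 439 = 0.6856
eta_mech = 0.6856 * 100 = 68.56%


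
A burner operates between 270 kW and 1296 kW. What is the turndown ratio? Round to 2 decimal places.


TDR = Q_max / Q_min
TDR = 1296 / 270 = 4.80


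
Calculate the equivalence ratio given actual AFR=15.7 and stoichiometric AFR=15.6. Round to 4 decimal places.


phi = AFR_stoich / AFR_actual
phi = 15.6 / 15.7 = 0.9936


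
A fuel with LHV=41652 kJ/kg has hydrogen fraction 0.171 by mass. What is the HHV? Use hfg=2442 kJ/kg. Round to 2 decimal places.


HHV = LHV + hfg * 9 * H
Water addition = 2442 * 9 * 0.171 = 3758.238 kJ/kg
HHV = 41652 + 3758.238 = 45410.24 kJ/kg


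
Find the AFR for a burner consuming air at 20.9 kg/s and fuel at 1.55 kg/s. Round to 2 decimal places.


AFR = m_air / m_fuel
AFR = 20.9 / 1.55 = 13.48


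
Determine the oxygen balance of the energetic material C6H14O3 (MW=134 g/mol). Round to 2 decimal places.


OB = -1600 * (2C + H/2 - O) / MW
Inner = 2*6 + 14/2 - 3 = 16.00
OB = -1600 * 16.00 / 134 = -191.04%


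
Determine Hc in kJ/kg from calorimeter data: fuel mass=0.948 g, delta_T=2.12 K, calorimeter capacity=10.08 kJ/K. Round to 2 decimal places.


Hc = C_cal * delta_T / m_fuel
Q_released = 10.08 * 2.12 = 21.3696 kJ
m_fuel = 0.948 g = 0.948/1000 kg = 0.000948 kg
Hc = 21.3696 / 0.000948 = 22541.77 kJ/kg


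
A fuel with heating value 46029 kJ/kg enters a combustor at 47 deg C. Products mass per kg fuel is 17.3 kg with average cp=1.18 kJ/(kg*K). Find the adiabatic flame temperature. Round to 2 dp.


T_ad = T_in + Hc / (m_p * cp)
Denominator = 17.3 * 1.18 = 20.4140
Temperature rise = 46029 / 20.4140 = 2254.78 K
T_ad = 47 + 2254.78 = 2301.78 deg C


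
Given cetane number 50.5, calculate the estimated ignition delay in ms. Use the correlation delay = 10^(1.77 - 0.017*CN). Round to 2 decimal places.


delay = 10^(1.77 - 0.017*CN)
Exponent = 1.77 - 0.017*50.5 = 0.9115
delay = 10^0.9115 = 8.16 ms


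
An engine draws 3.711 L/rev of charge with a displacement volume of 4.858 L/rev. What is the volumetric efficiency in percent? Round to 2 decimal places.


eta_v = (V_actual / V_disp) * 100
Ratio = 3.711 / 4.858 = 0.7639
eta_v = 0.7639 * 100 = 76.39%


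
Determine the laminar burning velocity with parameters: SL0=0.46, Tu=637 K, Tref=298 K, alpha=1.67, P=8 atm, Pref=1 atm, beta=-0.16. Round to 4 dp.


SL = SL0 * (Tu/Tref)^alpha * (P/Pref)^beta
T ratio = 637/298 = 2.13758389
(T ratio)^alpha = 2.13758389^1.67 = 3.556081
(P/Pref)^beta = 8^(-0.16) = 0.716978
SL = 0.46 * 3.556081 * 0.716978 = 1.1728 m/s


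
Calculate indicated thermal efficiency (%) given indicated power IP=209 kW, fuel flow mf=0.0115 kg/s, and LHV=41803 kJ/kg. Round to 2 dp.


eta_ith = (IP / (mf * LHV)) * 100
Denominator = 0.0115 * 41803 = 480.7345 kW
eta_ith = (209 / 480.7345) * 100 = 43.48%


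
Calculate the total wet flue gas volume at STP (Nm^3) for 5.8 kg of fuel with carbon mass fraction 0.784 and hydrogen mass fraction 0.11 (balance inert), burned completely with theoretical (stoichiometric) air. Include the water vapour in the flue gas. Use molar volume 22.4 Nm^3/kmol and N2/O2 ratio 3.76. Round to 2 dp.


Per kg fuel: CO2 = (C/12 kmol)*22.4 = (0.784/12)*22.4 = 1.46347 Nm^3
Per kg fuel: H2O = (H/2 kmol)*22.4 = (0.11/2)*22.4 = 1.23200 Nm^3
O2 needed per kg fuel = C/12 + H/4 = 0.784/12 + 0.11/4 = 0.09283333 kmol
Per kg fuel: N2 = O2*3.76*22.4 = 0.09283333*3.76*22.4 = 7.81879 Nm^3
Total per kg = 1.46347 + 1.23200 + 7.81879 = 10.51426 Nm^3
Total = 10.51426 * 5.8 = 60.98 Nm^3


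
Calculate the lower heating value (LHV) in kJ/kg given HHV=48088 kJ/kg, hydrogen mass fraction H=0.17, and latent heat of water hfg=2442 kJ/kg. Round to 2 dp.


LHV = HHV - hfg * 9 * H
Water correction = 2442 * 9 * 0.17 = 3736.260 kJ/kg
LHV = 48088 - 3736.260 = 44351.74 kJ/kg


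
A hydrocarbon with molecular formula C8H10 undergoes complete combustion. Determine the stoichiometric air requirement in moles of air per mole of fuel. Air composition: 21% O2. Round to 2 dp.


Balanced combustion: C8H10 + 10.5 O2 -> 8 CO2 + 5 H2O
O2 needed = C + H/4 = 8 + 10/4 = 10.50 moles
Air moles = O2 / 0.21 = 10.50 / 0.21 = 50.00 moles air


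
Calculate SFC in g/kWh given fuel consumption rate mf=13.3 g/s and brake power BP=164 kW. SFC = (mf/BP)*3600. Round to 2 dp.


SFC = (mf / BP) * 3600
Rate = 13.3 / 164 = 0.081098 g/(s*kW)
SFC = 0.081098 * 3600 = 291.95 g/kWh


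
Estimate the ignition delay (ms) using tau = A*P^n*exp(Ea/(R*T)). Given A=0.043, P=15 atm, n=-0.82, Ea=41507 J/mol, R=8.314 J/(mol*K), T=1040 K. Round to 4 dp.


tau = A * P^n * exp(Ea/(R*T))
P^n = 15^(-0.82) = 0.10854384
Ea/(R*T) = 41507/(8.314*1040) = 4.800406
exp(Ea/(R*T)) = 121.559782
tau = 0.043 * 0.10854384 * 121.559782 = 0.5674 ms


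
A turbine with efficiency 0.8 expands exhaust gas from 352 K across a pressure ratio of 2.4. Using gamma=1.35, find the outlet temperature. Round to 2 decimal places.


T_out = T_in * (1 - eta * (1 - PR^(-(gamma-1)/gamma)))
Exponent = -(1.35-1)/1.35 = -0.25925926
PR^exp = 2.4^(-0.25925926) = 0.79694200
Factor = 1 - 0.8*(1 - 0.79694200) = 0.83755360
T_out = 352 * 0.83755360 = 294.82 K


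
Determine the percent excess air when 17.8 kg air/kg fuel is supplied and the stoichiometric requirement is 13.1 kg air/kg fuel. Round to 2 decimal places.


Excess air = actual - stoichiometric = 17.8 - 13.1 = 4.70 kg/kg fuel
Excess air % = (excess / stoich) * 100 = (4.70 / 13.1) * 100 = 35.88%


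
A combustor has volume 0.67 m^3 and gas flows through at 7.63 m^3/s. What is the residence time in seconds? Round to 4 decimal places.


tau = V / Q_flow
tau = 0.67 / 7.63 = 0.0878 s


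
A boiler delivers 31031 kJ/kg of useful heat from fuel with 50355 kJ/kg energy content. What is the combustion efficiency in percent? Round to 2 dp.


Efficiency = (Q_useful / Q_fuel) * 100
Efficiency = (31031 / 50355) * 100
Efficiency = 0.6162 * 100 = 61.62%


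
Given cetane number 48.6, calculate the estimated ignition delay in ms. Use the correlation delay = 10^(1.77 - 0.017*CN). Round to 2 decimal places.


delay = 10^(1.77 - 0.017*CN)
Exponent = 1.77 - 0.017*48.6 = 0.9438
delay = 10^0.9438 = 8.79 ms


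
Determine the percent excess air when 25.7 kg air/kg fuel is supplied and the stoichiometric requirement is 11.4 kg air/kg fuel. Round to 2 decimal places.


Excess air = actual - stoichiometric = 25.7 - 11.4 = 14.30 kg/kg fuel
Excess air % = (excess / stoich) * 100 = (14.30 / 11.4) * 100 = 125.44%


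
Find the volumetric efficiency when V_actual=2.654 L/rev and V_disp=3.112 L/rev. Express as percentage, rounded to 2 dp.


eta_v = (V_actual / V_disp) * 100
Ratio = 2.654 / 3.112 = 0.8528
eta_v = 0.8528 * 100 = 85.28%


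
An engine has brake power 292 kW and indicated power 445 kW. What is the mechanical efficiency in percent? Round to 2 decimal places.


eta_mech = (BP / IP) * 100
Ratio = 292 / 445 = 0.6562
eta_mech = 0.6562 * 100 = 65.62%


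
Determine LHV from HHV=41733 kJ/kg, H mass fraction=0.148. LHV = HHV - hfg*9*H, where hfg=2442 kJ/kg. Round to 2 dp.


LHV = HHV - hfg * 9 * H
Water correction = 2442 * 9 * 0.148 = 3252.744 kJ/kg
LHV = 41733 - 3252.744 = 38480.26 kJ/kg


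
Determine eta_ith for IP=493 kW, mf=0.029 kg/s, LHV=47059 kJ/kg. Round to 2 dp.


eta_ith = (IP / (mf * LHV)) * 100
Denominator = 0.029 * 47059 = 1364.7110 kW
eta_ith = (493 / 1364.7110) * 100 = 36.12%


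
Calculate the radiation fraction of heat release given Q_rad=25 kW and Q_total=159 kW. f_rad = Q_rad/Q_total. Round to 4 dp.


f_rad = Q_rad / Q_total
f_rad = 25 / 159 = 0.1572


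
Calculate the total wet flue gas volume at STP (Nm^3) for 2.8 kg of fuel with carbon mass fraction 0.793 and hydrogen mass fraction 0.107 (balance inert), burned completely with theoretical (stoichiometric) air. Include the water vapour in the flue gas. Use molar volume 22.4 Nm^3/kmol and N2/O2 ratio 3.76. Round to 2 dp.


Per kg fuel: CO2 = (C/12 kmol)*22.4 = (0.793/12)*22.4 = 1.48027 Nm^3
Per kg fuel: H2O = (H/2 kmol)*22.4 = (0.107/2)*22.4 = 1.19840 Nm^3
O2 needed per kg fuel = C/12 + H/4 = 0.793/12 + 0.107/4 = 0.09283333 kmol
Per kg fuel: N2 = O2*3.76*22.4 = 0.09283333*3.76*22.4 = 7.81879 Nm^3
Total per kg = 1.48027 + 1.19840 + 7.81879 = 10.49746 Nm^3
Total = 10.49746 * 2.8 = 29.39 Nm^3


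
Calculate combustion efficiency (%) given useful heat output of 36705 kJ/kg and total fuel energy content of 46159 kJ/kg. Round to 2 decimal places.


Efficiency = (Q_useful / Q_fuel) * 100
Efficiency = (36705 / 46159) * 100
Efficiency = 0.7952 * 100 = 79.52%


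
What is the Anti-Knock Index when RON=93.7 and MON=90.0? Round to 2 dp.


AKI = (RON + MON) / 2
AKI = (93.7 + 90.0) / 2
AKI = 183.7 / 2 = 91.85


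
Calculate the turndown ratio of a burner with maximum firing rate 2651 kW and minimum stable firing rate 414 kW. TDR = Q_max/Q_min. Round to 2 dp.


TDR = Q_max / Q_min
TDR = 2651 / 414 = 6.40


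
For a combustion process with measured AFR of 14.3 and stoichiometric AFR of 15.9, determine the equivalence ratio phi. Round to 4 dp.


phi = AFR_stoich / AFR_actual
phi = 15.9 / 14.3 = 1.1119


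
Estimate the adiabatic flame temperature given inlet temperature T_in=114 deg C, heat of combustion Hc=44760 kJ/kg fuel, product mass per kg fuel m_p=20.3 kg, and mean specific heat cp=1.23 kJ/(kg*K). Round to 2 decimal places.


T_ad = T_in + Hc / (m_p * cp)
Denominator = 20.3 * 1.23 = 24.9690
Temperature rise = 44760 / 24.9690 = 1792.62 K
T_ad = 114 + 1792.62 = 1906.62 deg C
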